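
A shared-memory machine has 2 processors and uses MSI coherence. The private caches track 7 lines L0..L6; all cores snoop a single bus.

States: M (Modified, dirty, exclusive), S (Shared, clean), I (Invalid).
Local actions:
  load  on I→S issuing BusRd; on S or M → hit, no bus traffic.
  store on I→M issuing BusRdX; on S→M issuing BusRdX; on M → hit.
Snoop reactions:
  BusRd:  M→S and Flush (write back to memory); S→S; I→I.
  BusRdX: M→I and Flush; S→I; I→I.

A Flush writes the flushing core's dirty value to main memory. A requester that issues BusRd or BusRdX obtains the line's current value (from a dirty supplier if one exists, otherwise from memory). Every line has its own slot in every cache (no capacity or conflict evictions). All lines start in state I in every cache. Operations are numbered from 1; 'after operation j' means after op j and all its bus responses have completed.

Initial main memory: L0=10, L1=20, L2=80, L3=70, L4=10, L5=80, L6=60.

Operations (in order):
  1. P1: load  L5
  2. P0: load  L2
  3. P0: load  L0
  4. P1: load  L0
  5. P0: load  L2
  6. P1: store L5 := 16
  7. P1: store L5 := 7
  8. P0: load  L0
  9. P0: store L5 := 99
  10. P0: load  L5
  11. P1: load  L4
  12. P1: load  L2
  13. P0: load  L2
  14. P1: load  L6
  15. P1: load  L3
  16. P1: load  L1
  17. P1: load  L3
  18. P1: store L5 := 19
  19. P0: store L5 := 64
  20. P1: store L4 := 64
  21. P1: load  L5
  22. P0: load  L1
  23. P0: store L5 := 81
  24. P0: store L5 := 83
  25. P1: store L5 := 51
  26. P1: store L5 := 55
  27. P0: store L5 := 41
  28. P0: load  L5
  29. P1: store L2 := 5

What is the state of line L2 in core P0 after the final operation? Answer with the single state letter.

step 1: P1: load  L5  ⟶  IS  (L5)  txn=BusRd  M[L5]=80
step 2: P0: load  L2  ⟶  SI  (L2)  txn=BusRd  M[L2]=80
step 3: P0: load  L0  ⟶  SI  (L0)  txn=BusRd  M[L0]=10
step 4: P1: load  L0  ⟶  SS  (L0)  txn=BusRd  M[L0]=10
step 5: P0: load  L2  ⟶  SI  (L2)  txn=∅  M[L2]=80
step 6: P1: store L5 := 16  ⟶  IM  (L5)  txn=BusRdX  M[L5]=80
step 7: P1: store L5 := 7  ⟶  IM  (L5)  txn=∅  M[L5]=80
step 8: P0: load  L0  ⟶  SS  (L0)  txn=∅  M[L0]=10
step 9: P0: store L5 := 99  ⟶  MI  (L5)  txn=BusRdX+Flush  M[L5]=7
step 10: P0: load  L5  ⟶  MI  (L5)  txn=∅  M[L5]=7
step 11: P1: load  L4  ⟶  IS  (L4)  txn=BusRd  M[L4]=10
step 12: P1: load  L2  ⟶  SS  (L2)  txn=BusRd  M[L2]=80
step 13: P0: load  L2  ⟶  SS  (L2)  txn=∅  M[L2]=80
step 14: P1: load  L6  ⟶  IS  (L6)  txn=BusRd  M[L6]=60
step 15: P1: load  L3  ⟶  IS  (L3)  txn=BusRd  M[L3]=70
step 16: P1: load  L1  ⟶  IS  (L1)  txn=BusRd  M[L1]=20
step 17: P1: load  L3  ⟶  IS  (L3)  txn=∅  M[L3]=70
step 18: P1: store L5 := 19  ⟶  IM  (L5)  txn=BusRdX+Flush  M[L5]=99
step 19: P0: store L5 := 64  ⟶  MI  (L5)  txn=BusRdX+Flush  M[L5]=19
step 20: P1: store L4 := 64  ⟶  IM  (L4)  txn=BusRdX  M[L4]=10
step 21: P1: load  L5  ⟶  SS  (L5)  txn=BusRd+Flush  M[L5]=64
step 22: P0: load  L1  ⟶  SS  (L1)  txn=BusRd  M[L1]=20
step 23: P0: store L5 := 81  ⟶  MI  (L5)  txn=BusRdX  M[L5]=64
step 24: P0: store L5 := 83  ⟶  MI  (L5)  txn=∅  M[L5]=64
step 25: P1: store L5 := 51  ⟶  IM  (L5)  txn=BusRdX+Flush  M[L5]=83
step 26: P1: store L5 := 55  ⟶  IM  (L5)  txn=∅  M[L5]=83
step 27: P0: store L5 := 41  ⟶  MI  (L5)  txn=BusRdX+Flush  M[L5]=55
step 28: P0: load  L5  ⟶  MI  (L5)  txn=∅  M[L5]=55
step 29: P1: store L2 := 5  ⟶  IM  (L2)  txn=BusRdX  M[L2]=80

state = I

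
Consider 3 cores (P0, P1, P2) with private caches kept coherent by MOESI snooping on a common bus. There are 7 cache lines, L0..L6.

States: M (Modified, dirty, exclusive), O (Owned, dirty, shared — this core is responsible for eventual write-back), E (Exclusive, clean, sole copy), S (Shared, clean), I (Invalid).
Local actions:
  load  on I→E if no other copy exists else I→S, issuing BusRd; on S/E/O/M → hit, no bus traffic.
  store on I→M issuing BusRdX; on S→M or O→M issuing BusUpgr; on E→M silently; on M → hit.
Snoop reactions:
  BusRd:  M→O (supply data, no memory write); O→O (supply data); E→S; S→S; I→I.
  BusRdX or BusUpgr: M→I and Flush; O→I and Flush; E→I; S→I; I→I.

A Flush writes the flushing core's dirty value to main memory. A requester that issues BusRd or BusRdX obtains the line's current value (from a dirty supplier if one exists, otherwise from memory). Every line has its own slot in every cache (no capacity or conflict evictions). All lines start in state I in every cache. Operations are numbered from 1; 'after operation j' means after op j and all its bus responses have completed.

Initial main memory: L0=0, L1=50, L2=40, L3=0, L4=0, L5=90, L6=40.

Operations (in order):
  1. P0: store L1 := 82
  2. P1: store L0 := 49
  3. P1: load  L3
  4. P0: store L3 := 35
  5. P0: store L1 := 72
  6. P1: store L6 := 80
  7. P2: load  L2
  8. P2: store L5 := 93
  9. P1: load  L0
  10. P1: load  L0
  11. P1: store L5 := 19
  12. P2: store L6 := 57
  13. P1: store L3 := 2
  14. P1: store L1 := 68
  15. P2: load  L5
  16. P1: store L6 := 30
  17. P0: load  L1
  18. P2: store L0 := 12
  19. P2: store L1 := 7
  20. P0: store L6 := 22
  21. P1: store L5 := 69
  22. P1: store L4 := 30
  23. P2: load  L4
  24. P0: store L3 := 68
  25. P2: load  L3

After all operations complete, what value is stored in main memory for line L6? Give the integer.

1. P0: store L1 := 82  bus=[BusRdX]  L1: P0=M P1=I P2=I  mem[L1]=50
2. P1: store L0 := 49  bus=[BusRdX]  L0: P0=I P1=M P2=I  mem[L0]=0
3. P1: load  L3  bus=[BusRd]  L3: P0=I P1=E P2=I  mem[L3]=0
4. P0: store L3 := 35  bus=[BusRdX]  L3: P0=M P1=I P2=I  mem[L3]=0
5. P0: store L1 := 72  bus=[-]  L1: P0=M P1=I P2=I  mem[L1]=50
6. P1: store L6 := 80  bus=[BusRdX]  L6: P0=I P1=M P2=I  mem[L6]=40
7. P2: load  L2  bus=[BusRd]  L2: P0=I P1=I P2=E  mem[L2]=40
8. P2: store L5 := 93  bus=[BusRdX]  L5: P0=I P1=I P2=M  mem[L5]=90
9. P1: load  L0  bus=[-]  L0: P0=I P1=M P2=I  mem[L0]=0
10. P1: load  L0  bus=[-]  L0: P0=I P1=M P2=I  mem[L0]=0
11. P1: store L5 := 19  bus=[BusRdX,Flush]  L5: P0=I P1=M P2=I  mem[L5]=93
12. P2: store L6 := 57  bus=[BusRdX,Flush]  L6: P0=I P1=I P2=M  mem[L6]=80
13. P1: store L3 := 2  bus=[BusRdX,Flush]  L3: P0=I P1=M P2=I  mem[L3]=35
14. P1: store L1 := 68  bus=[BusRdX,Flush]  L1: P0=I P1=M P2=I  mem[L1]=72
15. P2: load  L5  bus=[BusRd]  L5: P0=I P1=O P2=S  mem[L5]=93
16. P1: store L6 := 30  bus=[BusRdX,Flush]  L6: P0=I P1=M P2=I  mem[L6]=57
17. P0: load  L1  bus=[BusRd]  L1: P0=S P1=O P2=I  mem[L1]=72
18. P2: store L0 := 12  bus=[BusRdX,Flush]  L0: P0=I P1=I P2=M  mem[L0]=49
19. P2: store L1 := 7  bus=[BusRdX,Flush]  L1: P0=I P1=I P2=M  mem[L1]=68
20. P0: store L6 := 22  bus=[BusRdX,Flush]  L6: P0=M P1=I P2=I  mem[L6]=30
21. P1: store L5 := 69  bus=[BusUpgr]  L5: P0=I P1=M P2=I  mem[L5]=93
22. P1: store L4 := 30  bus=[BusRdX]  L4: P0=I P1=M P2=I  mem[L4]=0
23. P2: load  L4  bus=[BusRd]  L4: P0=I P1=O P2=S  mem[L4]=0
24. P0: store L3 := 68  bus=[BusRdX,Flush]  L3: P0=M P1=I P2=I  mem[L3]=2
25. P2: load  L3  bus=[BusRd]  L3: P0=O P1=I P2=S  mem[L3]=2

memory[L6] = 30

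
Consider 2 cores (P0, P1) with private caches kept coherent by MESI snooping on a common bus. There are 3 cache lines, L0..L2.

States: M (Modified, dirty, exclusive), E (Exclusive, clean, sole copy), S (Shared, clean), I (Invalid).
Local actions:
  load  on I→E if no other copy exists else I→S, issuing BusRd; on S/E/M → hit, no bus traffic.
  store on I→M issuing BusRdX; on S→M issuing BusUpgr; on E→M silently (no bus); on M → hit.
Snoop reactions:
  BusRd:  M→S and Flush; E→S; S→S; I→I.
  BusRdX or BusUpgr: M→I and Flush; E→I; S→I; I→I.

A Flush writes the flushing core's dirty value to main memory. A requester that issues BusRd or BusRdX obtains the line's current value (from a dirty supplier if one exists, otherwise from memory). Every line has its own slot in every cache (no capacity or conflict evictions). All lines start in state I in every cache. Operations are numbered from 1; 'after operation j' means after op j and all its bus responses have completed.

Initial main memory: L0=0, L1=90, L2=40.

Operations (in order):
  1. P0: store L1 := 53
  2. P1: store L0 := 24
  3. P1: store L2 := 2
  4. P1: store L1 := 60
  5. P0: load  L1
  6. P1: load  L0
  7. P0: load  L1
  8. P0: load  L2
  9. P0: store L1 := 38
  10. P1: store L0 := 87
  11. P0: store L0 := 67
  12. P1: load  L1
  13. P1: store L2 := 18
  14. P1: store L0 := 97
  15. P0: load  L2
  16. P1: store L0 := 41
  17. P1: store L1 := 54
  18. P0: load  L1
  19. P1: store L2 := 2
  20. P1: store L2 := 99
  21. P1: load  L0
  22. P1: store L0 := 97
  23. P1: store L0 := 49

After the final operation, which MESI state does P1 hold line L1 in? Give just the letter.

state = S

step 1: P0: store L1 := 53  ⟶  MI  (L1)  txn=BusRdX  M[L1]=90
step 2: P1: store L0 := 24  ⟶  IM  (L0)  txn=BusRdX  M[L0]=0
step 3: P1: store L2 := 2  ⟶  IM  (L2)  txn=BusRdX  M[L2]=40
step 4: P1: store L1 := 60  ⟶  IM  (L1)  txn=BusRdX+Flush  M[L1]=53
step 5: P0: load  L1  ⟶  SS  (L1)  txn=BusRd+Flush  M[L1]=60
step 6: P1: load  L0  ⟶  IM  (L0)  txn=∅  M[L0]=0
step 7: P0: load  L1  ⟶  SS  (L1)  txn=∅  M[L1]=60
step 8: P0: load  L2  ⟶  SS  (L2)  txn=BusRd+Flush  M[L2]=2
step 9: P0: store L1 := 38  ⟶  MI  (L1)  txn=BusUpgr  M[L1]=60
step 10: P1: store L0 := 87  ⟶  IM  (L0)  txn=∅  M[L0]=0
step 11: P0: store L0 := 67  ⟶  MI  (L0)  txn=BusRdX+Flush  M[L0]=87
step 12: P1: load  L1  ⟶  SS  (L1)  txn=BusRd+Flush  M[L1]=38
step 13: P1: store L2 := 18  ⟶  IM  (L2)  txn=BusUpgr  M[L2]=2
step 14: P1: store L0 := 97  ⟶  IM  (L0)  txn=BusRdX+Flush  M[L0]=67
step 15: P0: load  L2  ⟶  SS  (L2)  txn=BusRd+Flush  M[L2]=18
step 16: P1: store L0 := 41  ⟶  IM  (L0)  txn=∅  M[L0]=67
step 17: P1: store L1 := 54  ⟶  IM  (L1)  txn=BusUpgr  M[L1]=38
step 18: P0: load  L1  ⟶  SS  (L1)  txn=BusRd+Flush  M[L1]=54
step 19: P1: store L2 := 2  ⟶  IM  (L2)  txn=BusUpgr  M[L2]=18
step 20: P1: store L2 := 99  ⟶  IM  (L2)  txn=∅  M[L2]=18
step 21: P1: load  L0  ⟶  IM  (L0)  txn=∅  M[L0]=67
step 22: P1: store L0 := 97  ⟶  IM  (L0)  txn=∅  M[L0]=67
step 23: P1: store L0 := 49  ⟶  IM  (L0)  txn=∅  M[L0]=67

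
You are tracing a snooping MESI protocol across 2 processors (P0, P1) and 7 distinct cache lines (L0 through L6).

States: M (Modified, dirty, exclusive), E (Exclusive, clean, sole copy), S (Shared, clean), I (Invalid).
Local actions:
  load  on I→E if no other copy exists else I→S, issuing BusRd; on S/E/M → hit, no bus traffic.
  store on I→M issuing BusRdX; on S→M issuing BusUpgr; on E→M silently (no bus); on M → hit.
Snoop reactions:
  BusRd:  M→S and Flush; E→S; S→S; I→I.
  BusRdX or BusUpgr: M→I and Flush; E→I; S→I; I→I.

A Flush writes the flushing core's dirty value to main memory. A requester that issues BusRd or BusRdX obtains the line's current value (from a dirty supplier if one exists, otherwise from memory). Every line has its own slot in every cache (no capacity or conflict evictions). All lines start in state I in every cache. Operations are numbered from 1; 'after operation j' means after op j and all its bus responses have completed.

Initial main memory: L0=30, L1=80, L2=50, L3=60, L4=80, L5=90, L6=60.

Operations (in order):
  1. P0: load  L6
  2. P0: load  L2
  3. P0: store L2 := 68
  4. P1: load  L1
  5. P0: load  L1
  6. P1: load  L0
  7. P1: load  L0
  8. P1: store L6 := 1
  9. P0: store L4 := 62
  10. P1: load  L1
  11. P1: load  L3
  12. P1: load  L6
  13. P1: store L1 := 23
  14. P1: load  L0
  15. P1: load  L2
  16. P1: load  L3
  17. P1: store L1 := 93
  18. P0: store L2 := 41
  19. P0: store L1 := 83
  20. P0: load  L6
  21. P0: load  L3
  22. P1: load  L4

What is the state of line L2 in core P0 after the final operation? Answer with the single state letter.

1. P0: load  L6  bus=[BusRd]  L6: P0=E P1=I  mem[L6]=60
2. P0: load  L2  bus=[BusRd]  L2: P0=E P1=I  mem[L2]=50
3. P0: store L2 := 68  bus=[-]  L2: P0=M P1=I  mem[L2]=50
4. P1: load  L1  bus=[BusRd]  L1: P0=I P1=E  mem[L1]=80
5. P0: load  L1  bus=[BusRd]  L1: P0=S P1=S  mem[L1]=80
6. P1: load  L0  bus=[BusRd]  L0: P0=I P1=E  mem[L0]=30
7. P1: load  L0  bus=[-]  L0: P0=I P1=E  mem[L0]=30
8. P1: store L6 := 1  bus=[BusRdX]  L6: P0=I P1=M  mem[L6]=60
9. P0: store L4 := 62  bus=[BusRdX]  L4: P0=M P1=I  mem[L4]=80
10. P1: load  L1  bus=[-]  L1: P0=S P1=S  mem[L1]=80
11. P1: load  L3  bus=[BusRd]  L3: P0=I P1=E  mem[L3]=60
12. P1: load  L6  bus=[-]  L6: P0=I P1=M  mem[L6]=60
13. P1: store L1 := 23  bus=[BusUpgr]  L1: P0=I P1=M  mem[L1]=80
14. P1: load  L0  bus=[-]  L0: P0=I P1=E  mem[L0]=30
15. P1: load  L2  bus=[BusRd,Flush]  L2: P0=S P1=S  mem[L2]=68
16. P1: load  L3  bus=[-]  L3: P0=I P1=E  mem[L3]=60
17. P1: store L1 := 93  bus=[-]  L1: P0=I P1=M  mem[L1]=80
18. P0: store L2 := 41  bus=[BusUpgr]  L2: P0=M P1=I  mem[L2]=68
19. P0: store L1 := 83  bus=[BusRdX,Flush]  L1: P0=M P1=I  mem[L1]=93
20. P0: load  L6  bus=[BusRd,Flush]  L6: P0=S P1=S  mem[L6]=1
21. P0: load  L3  bus=[BusRd]  L3: P0=S P1=S  mem[L3]=60
22. P1: load  L4  bus=[BusRd,Flush]  L4: P0=S P1=S  mem[L4]=62

state = M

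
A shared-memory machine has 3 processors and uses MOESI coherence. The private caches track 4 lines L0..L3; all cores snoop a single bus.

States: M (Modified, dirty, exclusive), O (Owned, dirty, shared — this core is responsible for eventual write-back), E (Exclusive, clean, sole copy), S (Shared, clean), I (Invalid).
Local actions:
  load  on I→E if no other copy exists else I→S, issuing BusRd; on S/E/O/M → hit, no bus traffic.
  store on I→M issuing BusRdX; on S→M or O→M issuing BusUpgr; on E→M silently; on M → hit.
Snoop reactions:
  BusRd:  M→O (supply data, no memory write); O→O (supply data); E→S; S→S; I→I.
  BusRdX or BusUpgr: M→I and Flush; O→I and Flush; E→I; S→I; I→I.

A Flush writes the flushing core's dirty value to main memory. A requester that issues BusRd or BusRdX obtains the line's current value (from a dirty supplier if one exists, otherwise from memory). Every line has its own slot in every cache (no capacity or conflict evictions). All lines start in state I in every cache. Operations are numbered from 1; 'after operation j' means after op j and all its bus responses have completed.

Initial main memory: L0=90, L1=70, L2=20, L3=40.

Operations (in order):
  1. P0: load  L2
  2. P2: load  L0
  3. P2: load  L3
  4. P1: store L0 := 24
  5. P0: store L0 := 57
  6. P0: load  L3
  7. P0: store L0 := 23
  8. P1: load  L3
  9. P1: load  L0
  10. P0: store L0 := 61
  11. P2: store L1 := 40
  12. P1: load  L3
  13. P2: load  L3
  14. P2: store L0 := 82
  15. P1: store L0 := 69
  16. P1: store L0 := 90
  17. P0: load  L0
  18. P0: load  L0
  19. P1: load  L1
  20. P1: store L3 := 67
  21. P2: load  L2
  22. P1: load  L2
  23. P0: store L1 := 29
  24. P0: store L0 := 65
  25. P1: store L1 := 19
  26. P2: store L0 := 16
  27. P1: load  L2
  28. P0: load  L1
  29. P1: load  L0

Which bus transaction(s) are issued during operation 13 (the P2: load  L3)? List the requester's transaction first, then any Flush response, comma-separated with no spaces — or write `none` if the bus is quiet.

[1] P0: load  L2 | P0:E(20), P1:I, P2:I | bus: BusRd
[2] P2: load  L0 | P0:I, P1:I, P2:E(90) | bus: BusRd
[3] P2: load  L3 | P0:I, P1:I, P2:E(40) | bus: BusRd
[4] P1: store L0 := 24 | P0:I, P1:M(24), P2:I | bus: BusRdX
[5] P0: store L0 := 57 | P0:M(57), P1:I, P2:I | bus: BusRdX,Flush
[6] P0: load  L3 | P0:S(40), P1:I, P2:S(40) | bus: BusRd
[7] P0: store L0 := 23 | P0:M(23), P1:I, P2:I | bus: none
[8] P1: load  L3 | P0:S(40), P1:S(40), P2:S(40) | bus: BusRd
[9] P1: load  L0 | P0:O(23), P1:S(23), P2:I | bus: BusRd
[10] P0: store L0 := 61 | P0:M(61), P1:I, P2:I | bus: BusUpgr
[11] P2: store L1 := 40 | P0:I, P1:I, P2:M(40) | bus: BusRdX
[12] P1: load  L3 | P0:S(40), P1:S(40), P2:S(40) | bus: none
[13] P2: load  L3 | P0:S(40), P1:S(40), P2:S(40) | bus: none
[14] P2: store L0 := 82 | P0:I, P1:I, P2:M(82) | bus: BusRdX,Flush
[15] P1: store L0 := 69 | P0:I, P1:M(69), P2:I | bus: BusRdX,Flush
[16] P1: store L0 := 90 | P0:I, P1:M(90), P2:I | bus: none
[17] P0: load  L0 | P0:S(90), P1:O(90), P2:I | bus: BusRd
[18] P0: load  L0 | P0:S(90), P1:O(90), P2:I | bus: none
[19] P1: load  L1 | P0:I, P1:S(40), P2:O(40) | bus: BusRd
[20] P1: store L3 := 67 | P0:I, P1:M(67), P2:I | bus: BusUpgr
[21] P2: load  L2 | P0:S(20), P1:I, P2:S(20) | bus: BusRd
[22] P1: load  L2 | P0:S(20), P1:S(20), P2:S(20) | bus: BusRd
[23] P0: store L1 := 29 | P0:M(29), P1:I, P2:I | bus: BusRdX,Flush
[24] P0: store L0 := 65 | P0:M(65), P1:I, P2:I | bus: BusUpgr,Flush
[25] P1: store L1 := 19 | P0:I, P1:M(19), P2:I | bus: BusRdX,Flush
[26] P2: store L0 := 16 | P0:I, P1:I, P2:M(16) | bus: BusRdX,Flush
[27] P1: load  L2 | P0:S(20), P1:S(20), P2:S(20) | bus: none
[28] P0: load  L1 | P0:S(19), P1:O(19), P2:I | bus: BusRd
[29] P1: load  L0 | P0:I, P1:S(16), P2:O(16) | bus: BusRd

bus = none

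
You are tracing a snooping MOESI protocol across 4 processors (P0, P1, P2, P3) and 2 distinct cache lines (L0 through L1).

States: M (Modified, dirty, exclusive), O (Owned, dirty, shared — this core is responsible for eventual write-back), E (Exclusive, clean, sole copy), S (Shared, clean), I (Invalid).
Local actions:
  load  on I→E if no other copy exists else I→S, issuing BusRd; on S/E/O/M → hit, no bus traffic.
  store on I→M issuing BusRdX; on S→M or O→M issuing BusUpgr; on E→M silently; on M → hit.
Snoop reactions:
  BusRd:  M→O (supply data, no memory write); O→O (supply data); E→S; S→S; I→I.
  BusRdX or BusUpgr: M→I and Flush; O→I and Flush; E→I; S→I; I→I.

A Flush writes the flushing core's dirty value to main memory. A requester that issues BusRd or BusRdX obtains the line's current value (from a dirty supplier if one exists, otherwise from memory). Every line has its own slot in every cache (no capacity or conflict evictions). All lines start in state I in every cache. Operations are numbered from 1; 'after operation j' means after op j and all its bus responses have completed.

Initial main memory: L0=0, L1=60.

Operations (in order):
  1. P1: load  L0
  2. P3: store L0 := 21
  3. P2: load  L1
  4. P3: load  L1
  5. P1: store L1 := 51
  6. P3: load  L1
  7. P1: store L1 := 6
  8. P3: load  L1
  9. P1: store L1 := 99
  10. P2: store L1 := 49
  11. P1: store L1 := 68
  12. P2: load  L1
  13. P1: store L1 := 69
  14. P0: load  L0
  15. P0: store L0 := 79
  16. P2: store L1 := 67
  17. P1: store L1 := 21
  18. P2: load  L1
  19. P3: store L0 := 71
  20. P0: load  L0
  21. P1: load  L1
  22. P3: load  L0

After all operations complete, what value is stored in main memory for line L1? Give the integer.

memory[L1] = 67

step 1: P1: load  L0  ⟶  IEII  (L0)  txn=BusRd  M[L0]=0
step 2: P3: store L0 := 21  ⟶  IIIM  (L0)  txn=BusRdX  M[L0]=0
step 3: P2: load  L1  ⟶  IIEI  (L1)  txn=BusRd  M[L1]=60
step 4: P3: load  L1  ⟶  IISS  (L1)  txn=BusRd  M[L1]=60
step 5: P1: store L1 := 51  ⟶  IMII  (L1)  txn=BusRdX  M[L1]=60
step 6: P3: load  L1  ⟶  IOIS  (L1)  txn=BusRd  M[L1]=60
step 7: P1: store L1 := 6  ⟶  IMII  (L1)  txn=BusUpgr  M[L1]=60
step 8: P3: load  L1  ⟶  IOIS  (L1)  txn=BusRd  M[L1]=60
step 9: P1: store L1 := 99  ⟶  IMII  (L1)  txn=BusUpgr  M[L1]=60
step 10: P2: store L1 := 49  ⟶  IIMI  (L1)  txn=BusRdX+Flush  M[L1]=99
step 11: P1: store L1 := 68  ⟶  IMII  (L1)  txn=BusRdX+Flush  M[L1]=49
step 12: P2: load  L1  ⟶  IOSI  (L1)  txn=BusRd  M[L1]=49
step 13: P1: store L1 := 69  ⟶  IMII  (L1)  txn=BusUpgr  M[L1]=49
step 14: P0: load  L0  ⟶  SIIO  (L0)  txn=BusRd  M[L0]=0
step 15: P0: store L0 := 79  ⟶  MIII  (L0)  txn=BusUpgr+Flush  M[L0]=21
step 16: P2: store L1 := 67  ⟶  IIMI  (L1)  txn=BusRdX+Flush  M[L1]=69
step 17: P1: store L1 := 21  ⟶  IMII  (L1)  txn=BusRdX+Flush  M[L1]=67
step 18: P2: load  L1  ⟶  IOSI  (L1)  txn=BusRd  M[L1]=67
step 19: P3: store L0 := 71  ⟶  IIIM  (L0)  txn=BusRdX+Flush  M[L0]=79
step 20: P0: load  L0  ⟶  SIIO  (L0)  txn=BusRd  M[L0]=79
step 21: P1: load  L1  ⟶  IOSI  (L1)  txn=∅  M[L1]=67
step 22: P3: load  L0  ⟶  SIIO  (L0)  txn=∅  M[L0]=79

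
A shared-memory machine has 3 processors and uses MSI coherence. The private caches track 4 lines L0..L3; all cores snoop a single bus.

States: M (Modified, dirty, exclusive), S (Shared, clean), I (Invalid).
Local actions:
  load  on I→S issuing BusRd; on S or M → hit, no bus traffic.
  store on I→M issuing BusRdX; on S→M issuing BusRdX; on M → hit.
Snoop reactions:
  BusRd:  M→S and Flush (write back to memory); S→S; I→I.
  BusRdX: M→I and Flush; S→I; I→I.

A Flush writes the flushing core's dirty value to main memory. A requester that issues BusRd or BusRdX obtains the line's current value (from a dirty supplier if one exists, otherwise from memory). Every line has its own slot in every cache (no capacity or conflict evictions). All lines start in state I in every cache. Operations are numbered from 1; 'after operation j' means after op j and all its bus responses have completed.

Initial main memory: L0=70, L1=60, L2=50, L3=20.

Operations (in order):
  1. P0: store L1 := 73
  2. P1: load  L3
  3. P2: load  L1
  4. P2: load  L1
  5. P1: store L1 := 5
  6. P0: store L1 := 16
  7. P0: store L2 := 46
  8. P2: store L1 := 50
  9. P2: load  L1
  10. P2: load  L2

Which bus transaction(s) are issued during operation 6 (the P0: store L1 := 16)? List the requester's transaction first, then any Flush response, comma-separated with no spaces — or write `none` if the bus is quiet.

  op1 P0: store L1 := 73 → M/I/I on L1; bus BusRdX; mem=60
  op2 P1: load  L3 → I/S/I on L3; bus BusRd; mem=20
  op3 P2: load  L1 → S/I/S on L1; bus BusRd Flush; mem=73
  op4 P2: load  L1 → S/I/S on L1; bus (none); mem=73
  op5 P1: store L1 := 5 → I/M/I on L1; bus BusRdX; mem=73
  op6 P0: store L1 := 16 → M/I/I on L1; bus BusRdX Flush; mem=5
  op7 P0: store L2 := 46 → M/I/I on L2; bus BusRdX; mem=50
  op8 P2: store L1 := 50 → I/I/M on L1; bus BusRdX Flush; mem=16
  op9 P2: load  L1 → I/I/M on L1; bus (none); mem=16
  op10 P2: load  L2 → S/I/S on L2; bus BusRd Flush; mem=46

bus = BusRdX,Flush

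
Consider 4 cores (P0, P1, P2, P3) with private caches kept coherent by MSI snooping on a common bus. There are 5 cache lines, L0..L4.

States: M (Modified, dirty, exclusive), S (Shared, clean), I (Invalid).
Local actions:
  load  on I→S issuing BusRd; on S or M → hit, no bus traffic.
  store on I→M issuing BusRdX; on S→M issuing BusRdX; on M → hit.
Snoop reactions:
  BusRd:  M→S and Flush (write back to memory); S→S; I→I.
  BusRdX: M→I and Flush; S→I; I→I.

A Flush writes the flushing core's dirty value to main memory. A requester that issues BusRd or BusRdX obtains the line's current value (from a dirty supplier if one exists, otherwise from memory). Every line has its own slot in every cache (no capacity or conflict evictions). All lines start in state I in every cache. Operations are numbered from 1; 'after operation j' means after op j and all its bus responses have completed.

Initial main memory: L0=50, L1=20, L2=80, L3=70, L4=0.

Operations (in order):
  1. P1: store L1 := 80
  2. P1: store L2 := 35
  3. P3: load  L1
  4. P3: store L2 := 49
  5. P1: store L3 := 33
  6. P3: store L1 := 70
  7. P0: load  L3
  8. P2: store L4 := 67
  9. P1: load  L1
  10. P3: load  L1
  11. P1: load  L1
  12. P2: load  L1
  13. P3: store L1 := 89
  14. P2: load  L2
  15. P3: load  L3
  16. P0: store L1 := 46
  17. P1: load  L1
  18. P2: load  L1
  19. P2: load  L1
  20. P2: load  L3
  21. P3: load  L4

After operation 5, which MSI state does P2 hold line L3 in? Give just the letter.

1. P1: store L1 := 80  bus=[BusRdX]  L1: P0=I P1=M P2=I P3=I  mem[L1]=20
2. P1: store L2 := 35  bus=[BusRdX]  L2: P0=I P1=M P2=I P3=I  mem[L2]=80
3. P3: load  L1  bus=[BusRd,Flush]  L1: P0=I P1=S P2=I P3=S  mem[L1]=80
4. P3: store L2 := 49  bus=[BusRdX,Flush]  L2: P0=I P1=I P2=I P3=M  mem[L2]=35
5. P1: store L3 := 33  bus=[BusRdX]  L3: P0=I P1=M P2=I P3=I  mem[L3]=70
6. P3: store L1 := 70  bus=[BusRdX]  L1: P0=I P1=I P2=I P3=M  mem[L1]=80
7. P0: load  L3  bus=[BusRd,Flush]  L3: P0=S P1=S P2=I P3=I  mem[L3]=33
8. P2: store L4 := 67  bus=[BusRdX]  L4: P0=I P1=I P2=M P3=I  mem[L4]=0
9. P1: load  L1  bus=[BusRd,Flush]  L1: P0=I P1=S P2=I P3=S  mem[L1]=70
10. P3: load  L1  bus=[-]  L1: P0=I P1=S P2=I P3=S  mem[L1]=70
11. P1: load  L1  bus=[-]  L1: P0=I P1=S P2=I P3=S  mem[L1]=70
12. P2: load  L1  bus=[BusRd]  L1: P0=I P1=S P2=S P3=S  mem[L1]=70
13. P3: store L1 := 89  bus=[BusRdX]  L1: P0=I P1=I P2=I P3=M  mem[L1]=70
14. P2: load  L2  bus=[BusRd,Flush]  L2: P0=I P1=I P2=S P3=S  mem[L2]=49
15. P3: load  L3  bus=[BusRd]  L3: P0=S P1=S P2=I P3=S  mem[L3]=33
16. P0: store L1 := 46  bus=[BusRdX,Flush]  L1: P0=M P1=I P2=I P3=I  mem[L1]=89
17. P1: load  L1  bus=[BusRd,Flush]  L1: P0=S P1=S P2=I P3=I  mem[L1]=46
18. P2: load  L1  bus=[BusRd]  L1: P0=S P1=S P2=S P3=I  mem[L1]=46
19. P2: load  L1  bus=[-]  L1: P0=S P1=S P2=S P3=I  mem[L1]=46
20. P2: load  L3  bus=[BusRd]  L3: P0=S P1=S P2=S P3=S  mem[L3]=33
21. P3: load  L4  bus=[BusRd,Flush]  L4: P0=I P1=I P2=S P3=S  mem[L4]=67

state = I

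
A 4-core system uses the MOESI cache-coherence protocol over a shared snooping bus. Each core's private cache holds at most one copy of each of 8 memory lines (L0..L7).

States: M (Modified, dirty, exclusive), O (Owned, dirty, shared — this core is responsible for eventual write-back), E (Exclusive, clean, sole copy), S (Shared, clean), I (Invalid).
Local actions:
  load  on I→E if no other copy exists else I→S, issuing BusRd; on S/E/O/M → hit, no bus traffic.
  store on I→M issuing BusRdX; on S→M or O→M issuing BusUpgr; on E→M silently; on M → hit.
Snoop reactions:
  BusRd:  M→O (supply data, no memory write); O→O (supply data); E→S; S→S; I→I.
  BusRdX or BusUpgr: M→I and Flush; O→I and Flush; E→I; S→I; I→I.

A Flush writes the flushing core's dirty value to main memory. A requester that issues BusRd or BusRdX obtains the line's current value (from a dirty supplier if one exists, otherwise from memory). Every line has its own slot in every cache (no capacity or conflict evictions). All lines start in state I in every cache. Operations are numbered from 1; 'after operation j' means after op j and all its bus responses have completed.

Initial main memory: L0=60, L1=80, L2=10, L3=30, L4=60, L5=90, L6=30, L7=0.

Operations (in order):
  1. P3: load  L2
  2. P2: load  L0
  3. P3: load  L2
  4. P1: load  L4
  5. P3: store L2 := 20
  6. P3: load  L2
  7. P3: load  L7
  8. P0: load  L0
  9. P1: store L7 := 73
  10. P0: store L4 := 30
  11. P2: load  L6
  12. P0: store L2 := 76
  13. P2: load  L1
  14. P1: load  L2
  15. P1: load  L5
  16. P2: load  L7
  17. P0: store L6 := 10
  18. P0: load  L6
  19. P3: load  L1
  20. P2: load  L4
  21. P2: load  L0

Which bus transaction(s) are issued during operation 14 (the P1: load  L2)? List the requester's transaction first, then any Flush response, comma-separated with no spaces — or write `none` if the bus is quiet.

1. P3: load  L2  bus=[BusRd]  L2: P0=I P1=I P2=I P3=E  mem[L2]=10
2. P2: load  L0  bus=[BusRd]  L0: P0=I P1=I P2=E P3=I  mem[L0]=60
3. P3: load  L2  bus=[-]  L2: P0=I P1=I P2=I P3=E  mem[L2]=10
4. P1: load  L4  bus=[BusRd]  L4: P0=I P1=E P2=I P3=I  mem[L4]=60
5. P3: store L2 := 20  bus=[-]  L2: P0=I P1=I P2=I P3=M  mem[L2]=10
6. P3: load  L2  bus=[-]  L2: P0=I P1=I P2=I P3=M  mem[L2]=10
7. P3: load  L7  bus=[BusRd]  L7: P0=I P1=I P2=I P3=E  mem[L7]=0
8. P0: load  L0  bus=[BusRd]  L0: P0=S P1=I P2=S P3=I  mem[L0]=60
9. P1: store L7 := 73  bus=[BusRdX]  L7: P0=I P1=M P2=I P3=I  mem[L7]=0
10. P0: store L4 := 30  bus=[BusRdX]  L4: P0=M P1=I P2=I P3=I  mem[L4]=60
11. P2: load  L6  bus=[BusRd]  L6: P0=I P1=I P2=E P3=I  mem[L6]=30
12. P0: store L2 := 76  bus=[BusRdX,Flush]  L2: P0=M P1=I P2=I P3=I  mem[L2]=20
13. P2: load  L1  bus=[BusRd]  L1: P0=I P1=I P2=E P3=I  mem[L1]=80
14. P1: load  L2  bus=[BusRd]  L2: P0=O P1=S P2=I P3=I  mem[L2]=20
15. P1: load  L5  bus=[BusRd]  L5: P0=I P1=E P2=I P3=I  mem[L5]=90
16. P2: load  L7  bus=[BusRd]  L7: P0=I P1=O P2=S P3=I  mem[L7]=0
17. P0: store L6 := 10  bus=[BusRdX]  L6: P0=M P1=I P2=I P3=I  mem[L6]=30
18. P0: load  L6  bus=[-]  L6: P0=M P1=I P2=I P3=I  mem[L6]=30
19. P3: load  L1  bus=[BusRd]  L1: P0=I P1=I P2=S P3=S  mem[L1]=80
20. P2: load  L4  bus=[BusRd]  L4: P0=O P1=I P2=S P3=I  mem[L4]=60
21. P2: load  L0  bus=[-]  L0: P0=S P1=I P2=S P3=I  mem[L0]=60

bus = BusRd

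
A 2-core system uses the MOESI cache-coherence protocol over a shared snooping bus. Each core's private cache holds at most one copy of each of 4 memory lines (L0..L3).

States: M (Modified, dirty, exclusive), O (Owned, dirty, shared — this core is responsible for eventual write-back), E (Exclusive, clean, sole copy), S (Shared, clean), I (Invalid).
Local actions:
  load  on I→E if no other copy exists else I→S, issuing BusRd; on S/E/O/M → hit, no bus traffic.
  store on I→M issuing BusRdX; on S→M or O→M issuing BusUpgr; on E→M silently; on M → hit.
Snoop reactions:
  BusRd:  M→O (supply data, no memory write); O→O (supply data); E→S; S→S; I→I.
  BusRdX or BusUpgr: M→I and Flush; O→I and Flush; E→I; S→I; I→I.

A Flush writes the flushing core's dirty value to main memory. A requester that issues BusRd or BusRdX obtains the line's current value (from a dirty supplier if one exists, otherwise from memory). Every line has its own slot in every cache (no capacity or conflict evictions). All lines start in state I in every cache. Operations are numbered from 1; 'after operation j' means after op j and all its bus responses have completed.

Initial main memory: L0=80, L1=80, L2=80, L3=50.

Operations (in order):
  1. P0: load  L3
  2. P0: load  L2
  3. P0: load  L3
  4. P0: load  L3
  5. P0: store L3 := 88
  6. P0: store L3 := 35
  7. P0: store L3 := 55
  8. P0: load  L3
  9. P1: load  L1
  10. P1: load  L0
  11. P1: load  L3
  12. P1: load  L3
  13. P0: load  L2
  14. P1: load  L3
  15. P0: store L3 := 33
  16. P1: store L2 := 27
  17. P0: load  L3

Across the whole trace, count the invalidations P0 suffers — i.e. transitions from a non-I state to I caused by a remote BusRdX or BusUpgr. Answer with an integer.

invalidations = 1

  op1 P0: load  L3 → E/I on L3; bus BusRd; mem=50
  op2 P0: load  L2 → E/I on L2; bus BusRd; mem=80
  op3 P0: load  L3 → E/I on L3; bus (none); mem=50
  op4 P0: load  L3 → E/I on L3; bus (none); mem=50
  op5 P0: store L3 := 88 → M/I on L3; bus (none); mem=50
  op6 P0: store L3 := 35 → M/I on L3; bus (none); mem=50
  op7 P0: store L3 := 55 → M/I on L3; bus (none); mem=50
  op8 P0: load  L3 → M/I on L3; bus (none); mem=50
  op9 P1: load  L1 → I/E on L1; bus BusRd; mem=80
  op10 P1: load  L0 → I/E on L0; bus BusRd; mem=80
  op11 P1: load  L3 → O/S on L3; bus BusRd; mem=50
  op12 P1: load  L3 → O/S on L3; bus (none); mem=50
  op13 P0: load  L2 → E/I on L2; bus (none); mem=80
  op14 P1: load  L3 → O/S on L3; bus (none); mem=50
  op15 P0: store L3 := 33 → M/I on L3; bus BusUpgr; mem=50
  op16 P1: store L2 := 27 → I/M on L2; bus BusRdX; mem=80
  op17 P0: load  L3 → M/I on L3; bus (none); mem=50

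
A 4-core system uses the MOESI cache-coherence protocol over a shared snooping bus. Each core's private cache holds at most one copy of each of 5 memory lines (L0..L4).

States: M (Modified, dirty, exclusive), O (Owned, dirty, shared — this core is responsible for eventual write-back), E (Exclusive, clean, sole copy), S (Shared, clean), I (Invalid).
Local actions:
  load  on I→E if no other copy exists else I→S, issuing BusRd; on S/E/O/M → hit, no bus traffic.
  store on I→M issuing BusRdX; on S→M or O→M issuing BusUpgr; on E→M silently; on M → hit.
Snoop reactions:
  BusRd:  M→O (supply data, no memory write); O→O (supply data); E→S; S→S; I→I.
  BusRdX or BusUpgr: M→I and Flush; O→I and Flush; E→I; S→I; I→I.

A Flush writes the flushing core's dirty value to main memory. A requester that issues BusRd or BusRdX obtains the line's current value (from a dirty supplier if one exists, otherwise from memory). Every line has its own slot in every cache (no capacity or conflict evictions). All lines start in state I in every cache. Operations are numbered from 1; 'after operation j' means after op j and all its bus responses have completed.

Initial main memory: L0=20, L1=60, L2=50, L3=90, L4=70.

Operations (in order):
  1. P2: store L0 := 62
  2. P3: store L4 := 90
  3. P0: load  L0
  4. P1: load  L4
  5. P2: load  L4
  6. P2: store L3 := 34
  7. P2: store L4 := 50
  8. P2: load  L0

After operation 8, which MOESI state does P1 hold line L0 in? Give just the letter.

state = I

step 1: P2: store L0 := 62  ⟶  IIMI  (L0)  txn=BusRdX  M[L0]=20
step 2: P3: store L4 := 90  ⟶  IIIM  (L4)  txn=BusRdX  M[L4]=70
step 3: P0: load  L0  ⟶  SIOI  (L0)  txn=BusRd  M[L0]=20
step 4: P1: load  L4  ⟶  ISIO  (L4)  txn=BusRd  M[L4]=70
step 5: P2: load  L4  ⟶  ISSO  (L4)  txn=BusRd  M[L4]=70
step 6: P2: store L3 := 34  ⟶  IIMI  (L3)  txn=BusRdX  M[L3]=90
step 7: P2: store L4 := 50  ⟶  IIMI  (L4)  txn=BusUpgr+Flush  M[L4]=90
step 8: P2: load  L0  ⟶  SIOI  (L0)  txn=∅  M[L0]=20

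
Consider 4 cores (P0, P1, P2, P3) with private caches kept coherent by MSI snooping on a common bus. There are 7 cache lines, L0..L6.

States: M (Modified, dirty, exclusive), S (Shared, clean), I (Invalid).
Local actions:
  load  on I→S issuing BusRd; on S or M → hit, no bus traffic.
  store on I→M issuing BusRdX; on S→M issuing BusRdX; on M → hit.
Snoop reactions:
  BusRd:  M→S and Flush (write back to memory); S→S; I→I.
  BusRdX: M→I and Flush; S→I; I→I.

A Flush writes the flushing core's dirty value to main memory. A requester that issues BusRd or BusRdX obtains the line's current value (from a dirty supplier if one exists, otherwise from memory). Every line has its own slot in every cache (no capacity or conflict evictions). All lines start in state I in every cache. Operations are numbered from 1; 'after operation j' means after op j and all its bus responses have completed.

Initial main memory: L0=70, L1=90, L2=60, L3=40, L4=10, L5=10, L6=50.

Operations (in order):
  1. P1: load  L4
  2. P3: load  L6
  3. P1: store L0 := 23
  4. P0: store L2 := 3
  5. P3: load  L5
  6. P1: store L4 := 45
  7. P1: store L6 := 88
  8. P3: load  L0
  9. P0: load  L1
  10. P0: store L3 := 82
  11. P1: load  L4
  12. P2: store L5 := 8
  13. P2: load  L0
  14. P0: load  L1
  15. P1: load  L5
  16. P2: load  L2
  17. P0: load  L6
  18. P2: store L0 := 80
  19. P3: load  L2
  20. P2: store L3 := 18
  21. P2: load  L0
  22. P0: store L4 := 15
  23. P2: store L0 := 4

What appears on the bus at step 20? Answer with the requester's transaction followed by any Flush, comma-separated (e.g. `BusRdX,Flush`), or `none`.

bus = BusRdX,Flush

step 1: P1: load  L4  ⟶  ISII  (L4)  txn=BusRd  M[L4]=10
step 2: P3: load  L6  ⟶  IIIS  (L6)  txn=BusRd  M[L6]=50
step 3: P1: store L0 := 23  ⟶  IMII  (L0)  txn=BusRdX  M[L0]=70
step 4: P0: store L2 := 3  ⟶  MIII  (L2)  txn=BusRdX  M[L2]=60
step 5: P3: load  L5  ⟶  IIIS  (L5)  txn=BusRd  M[L5]=10
step 6: P1: store L4 := 45  ⟶  IMII  (L4)  txn=BusRdX  M[L4]=10
step 7: P1: store L6 := 88  ⟶  IMII  (L6)  txn=BusRdX  M[L6]=50
step 8: P3: load  L0  ⟶  ISIS  (L0)  txn=BusRd+Flush  M[L0]=23
step 9: P0: load  L1  ⟶  SIII  (L1)  txn=BusRd  M[L1]=90
step 10: P0: store L3 := 82  ⟶  MIII  (L3)  txn=BusRdX  M[L3]=40
step 11: P1: load  L4  ⟶  IMII  (L4)  txn=∅  M[L4]=10
step 12: P2: store L5 := 8  ⟶  IIMI  (L5)  txn=BusRdX  M[L5]=10
step 13: P2: load  L0  ⟶  ISSS  (L0)  txn=BusRd  M[L0]=23
step 14: P0: load  L1  ⟶  SIII  (L1)  txn=∅  M[L1]=90
step 15: P1: load  L5  ⟶  ISSI  (L5)  txn=BusRd+Flush  M[L5]=8
step 16: P2: load  L2  ⟶  SISI  (L2)  txn=BusRd+Flush  M[L2]=3
step 17: P0: load  L6  ⟶  SSII  (L6)  txn=BusRd+Flush  M[L6]=88
step 18: P2: store L0 := 80  ⟶  IIMI  (L0)  txn=BusRdX  M[L0]=23
step 19: P3: load  L2  ⟶  SISS  (L2)  txn=BusRd  M[L2]=3
step 20: P2: store L3 := 18  ⟶  IIMI  (L3)  txn=BusRdX+Flush  M[L3]=82
step 21: P2: load  L0  ⟶  IIMI  (L0)  txn=∅  M[L0]=23
step 22: P0: store L4 := 15  ⟶  MIII  (L4)  txn=BusRdX+Flush  M[L4]=45
step 23: P2: store L0 := 4  ⟶  IIMI  (L0)  txn=∅  M[L0]=23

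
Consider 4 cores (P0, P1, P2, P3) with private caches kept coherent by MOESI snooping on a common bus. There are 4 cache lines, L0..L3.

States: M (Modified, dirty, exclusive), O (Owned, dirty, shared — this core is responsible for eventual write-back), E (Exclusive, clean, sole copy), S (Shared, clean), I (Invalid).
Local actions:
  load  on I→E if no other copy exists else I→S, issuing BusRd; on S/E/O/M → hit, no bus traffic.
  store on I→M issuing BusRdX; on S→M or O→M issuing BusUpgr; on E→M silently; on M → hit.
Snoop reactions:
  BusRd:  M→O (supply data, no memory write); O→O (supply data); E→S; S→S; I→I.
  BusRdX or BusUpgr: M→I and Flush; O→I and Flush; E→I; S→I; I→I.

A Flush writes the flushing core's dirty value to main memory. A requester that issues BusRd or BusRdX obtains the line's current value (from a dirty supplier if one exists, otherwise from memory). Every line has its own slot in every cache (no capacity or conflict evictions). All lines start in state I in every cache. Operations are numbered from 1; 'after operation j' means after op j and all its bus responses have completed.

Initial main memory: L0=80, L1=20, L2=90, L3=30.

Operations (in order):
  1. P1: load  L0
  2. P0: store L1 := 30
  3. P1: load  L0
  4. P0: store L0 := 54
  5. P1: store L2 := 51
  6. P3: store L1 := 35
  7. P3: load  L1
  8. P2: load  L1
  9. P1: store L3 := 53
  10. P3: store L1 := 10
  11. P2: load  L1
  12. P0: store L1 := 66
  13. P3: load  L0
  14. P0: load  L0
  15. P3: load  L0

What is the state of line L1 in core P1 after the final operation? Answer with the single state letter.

step 1: P1: load  L0  ⟶  IEII  (L0)  txn=BusRd  M[L0]=80
step 2: P0: store L1 := 30  ⟶  MIII  (L1)  txn=BusRdX  M[L1]=20
step 3: P1: load  L0  ⟶  IEII  (L0)  txn=∅  M[L0]=80
step 4: P0: store L0 := 54  ⟶  MIII  (L0)  txn=BusRdX  M[L0]=80
step 5: P1: store L2 := 51  ⟶  IMII  (L2)  txn=BusRdX  M[L2]=90
step 6: P3: store L1 := 35  ⟶  IIIM  (L1)  txn=BusRdX+Flush  M[L1]=30
step 7: P3: load  L1  ⟶  IIIM  (L1)  txn=∅  M[L1]=30
step 8: P2: load  L1  ⟶  IISO  (L1)  txn=BusRd  M[L1]=30
step 9: P1: store L3 := 53  ⟶  IMII  (L3)  txn=BusRdX  M[L3]=30
step 10: P3: store L1 := 10  ⟶  IIIM  (L1)  txn=BusUpgr  M[L1]=30
step 11: P2: load  L1  ⟶  IISO  (L1)  txn=BusRd  M[L1]=30
step 12: P0: store L1 := 66  ⟶  MIII  (L1)  txn=BusRdX+Flush  M[L1]=10
step 13: P3: load  L0  ⟶  OIIS  (L0)  txn=BusRd  M[L0]=80
step 14: P0: load  L0  ⟶  OIIS  (L0)  txn=∅  M[L0]=80
step 15: P3: load  L0  ⟶  OIIS  (L0)  txn=∅  M[L0]=80

state = I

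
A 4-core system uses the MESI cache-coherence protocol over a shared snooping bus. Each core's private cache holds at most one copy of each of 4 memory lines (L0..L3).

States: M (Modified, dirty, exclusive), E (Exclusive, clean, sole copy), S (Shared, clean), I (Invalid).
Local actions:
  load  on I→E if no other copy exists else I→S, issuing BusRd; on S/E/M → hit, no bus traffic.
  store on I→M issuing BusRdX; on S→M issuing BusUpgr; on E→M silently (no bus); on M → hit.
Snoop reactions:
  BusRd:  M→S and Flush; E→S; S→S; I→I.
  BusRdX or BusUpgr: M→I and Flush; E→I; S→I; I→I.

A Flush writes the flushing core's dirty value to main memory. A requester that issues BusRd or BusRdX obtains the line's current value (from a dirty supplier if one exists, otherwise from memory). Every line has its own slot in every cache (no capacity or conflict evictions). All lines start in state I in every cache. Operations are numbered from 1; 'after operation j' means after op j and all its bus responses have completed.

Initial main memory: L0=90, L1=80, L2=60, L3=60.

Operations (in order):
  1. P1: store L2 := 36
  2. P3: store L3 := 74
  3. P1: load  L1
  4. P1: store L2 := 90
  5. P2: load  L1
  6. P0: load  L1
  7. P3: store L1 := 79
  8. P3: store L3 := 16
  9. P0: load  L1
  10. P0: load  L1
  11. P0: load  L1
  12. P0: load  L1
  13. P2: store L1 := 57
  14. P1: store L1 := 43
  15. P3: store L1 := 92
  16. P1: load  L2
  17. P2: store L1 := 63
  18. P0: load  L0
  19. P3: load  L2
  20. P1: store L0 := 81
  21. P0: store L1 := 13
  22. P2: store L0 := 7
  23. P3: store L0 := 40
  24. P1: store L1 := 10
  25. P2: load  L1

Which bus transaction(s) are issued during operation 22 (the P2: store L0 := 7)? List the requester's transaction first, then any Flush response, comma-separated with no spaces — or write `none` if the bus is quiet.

bus = BusRdX,Flush

step 1: P1: store L2 := 36  ⟶  IMII  (L2)  txn=BusRdX  M[L2]=60
step 2: P3: store L3 := 74  ⟶  IIIM  (L3)  txn=BusRdX  M[L3]=60
step 3: P1: load  L1  ⟶  IEII  (L1)  txn=BusRd  M[L1]=80
step 4: P1: store L2 := 90  ⟶  IMII  (L2)  txn=∅  M[L2]=60
step 5: P2: load  L1  ⟶  ISSI  (L1)  txn=BusRd  M[L1]=80
step 6: P0: load  L1  ⟶  SSSI  (L1)  txn=BusRd  M[L1]=80
step 7: P3: store L1 := 79  ⟶  IIIM  (L1)  txn=BusRdX  M[L1]=80
step 8: P3: store L3 := 16  ⟶  IIIM  (L3)  txn=∅  M[L3]=60
step 9: P0: load  L1  ⟶  SIIS  (L1)  txn=BusRd+Flush  M[L1]=79
step 10: P0: load  L1  ⟶  SIIS  (L1)  txn=∅  M[L1]=79
step 11: P0: load  L1  ⟶  SIIS  (L1)  txn=∅  M[L1]=79
step 12: P0: load  L1  ⟶  SIIS  (L1)  txn=∅  M[L1]=79
step 13: P2: store L1 := 57  ⟶  IIMI  (L1)  txn=BusRdX  M[L1]=79
step 14: P1: store L1 := 43  ⟶  IMII  (L1)  txn=BusRdX+Flush  M[L1]=57
step 15: P3: store L1 := 92  ⟶  IIIM  (L1)  txn=BusRdX+Flush  M[L1]=43
step 16: P1: load  L2  ⟶  IMII  (L2)  txn=∅  M[L2]=60
step 17: P2: store L1 := 63  ⟶  IIMI  (L1)  txn=BusRdX+Flush  M[L1]=92
step 18: P0: load  L0  ⟶  EIII  (L0)  txn=BusRd  M[L0]=90
step 19: P3: load  L2  ⟶  ISIS  (L2)  txn=BusRd+Flush  M[L2]=90
step 20: P1: store L0 := 81  ⟶  IMII  (L0)  txn=BusRdX  M[L0]=90
step 21: P0: store L1 := 13  ⟶  MIII  (L1)  txn=BusRdX+Flush  M[L1]=63
step 22: P2: store L0 := 7  ⟶  IIMI  (L0)  txn=BusRdX+Flush  M[L0]=81
step 23: P3: store L0 := 40  ⟶  IIIM  (L0)  txn=BusRdX+Flush  M[L0]=7
step 24: P1: store L1 := 10  ⟶  IMII  (L1)  txn=BusRdX+Flush  M[L1]=13
step 25: P2: load  L1  ⟶  ISSI  (L1)  txn=BusRd+Flush  M[L1]=10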